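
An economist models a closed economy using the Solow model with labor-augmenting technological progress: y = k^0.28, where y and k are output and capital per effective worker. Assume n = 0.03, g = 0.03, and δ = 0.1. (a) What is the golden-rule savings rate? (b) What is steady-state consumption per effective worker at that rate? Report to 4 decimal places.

Capital per effective worker breaks even when investment replaces (n + g + δ)·k; here n + g + δ = 0.16.
For Cobb-Douglas, s_gold equals capital's share: s_gold = 0.28.
Setting f'(k) = n+g+δ gives 0.28·k^(0.28−1) = 0.16, hence k_gold = (0.28/0.16)^(1/0.72) ≈ 2.1755.
y_gold = 2.1755^0.28 ≈ 1.2431; c_gold = (1−0.28)·y_gold ≈ 0.8950.

(a) s_gold = 0.2800; (b) c_gold ≈ 0.8950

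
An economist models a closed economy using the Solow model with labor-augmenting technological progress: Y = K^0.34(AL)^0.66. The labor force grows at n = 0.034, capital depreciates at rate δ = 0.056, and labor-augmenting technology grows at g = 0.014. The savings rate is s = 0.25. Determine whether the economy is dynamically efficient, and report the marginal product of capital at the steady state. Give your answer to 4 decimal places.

The effective depreciation rate is n + g + δ = 0.034 + 0.014 + 0.056 = 0.104.
Steady-state k*: s·k^0.34 = 0.104·k gives k* = (0.25/0.104)^(1/0.66) ≈ 3.7769.
MPK = 0.34·3.7769^(-0.66) ≈ 0.1414.
MPK > n+g+δ = 0.104, so the economy is dynamically efficient (under-saving).

dynamically efficient; MPK ≈ 0.1414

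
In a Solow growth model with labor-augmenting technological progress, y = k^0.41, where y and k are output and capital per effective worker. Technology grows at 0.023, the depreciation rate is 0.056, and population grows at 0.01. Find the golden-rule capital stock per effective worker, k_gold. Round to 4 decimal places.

k_gold ≈ 13.3167

Capital per effective worker breaks even when investment replaces (n + g + δ)·k; here n + g + δ = 0.089.
Maximizing c = f(k) − (n+g+δ)·k gives f'(k) = n+g+δ, i.e. 0.41·k^(0.41−1) = 0.089, so k_gold = (0.41/0.089)^(1/0.59) ≈ 13.3167.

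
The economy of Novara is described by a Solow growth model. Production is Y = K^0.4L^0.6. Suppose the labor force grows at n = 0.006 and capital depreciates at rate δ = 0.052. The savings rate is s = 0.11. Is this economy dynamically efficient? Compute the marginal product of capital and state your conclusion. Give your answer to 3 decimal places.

n + δ = 0.006 + 0.052 = 0.058.
Steady-state k*: s·k^0.4 = 0.058·k gives k* = (0.11/0.058)^(1/0.6) ≈ 2.9059.
MPK = 0.4·2.9059^(-0.6) ≈ 0.2109.
MPK > n+δ = 0.058, so the economy is dynamically efficient (under-saving).

dynamically efficient; MPK ≈ 0.211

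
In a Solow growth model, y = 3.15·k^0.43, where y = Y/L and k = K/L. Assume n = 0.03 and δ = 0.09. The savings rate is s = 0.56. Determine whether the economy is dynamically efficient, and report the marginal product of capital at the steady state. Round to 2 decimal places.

Break-even investment rate: n + δ = 0.03 + 0.09 = 0.12.
Steady-state k*: s·A·k^0.43 = 0.12·k gives k* = (0.56·3.15/0.12)^(1/0.57) ≈ 111.6671.
MPK = 0.43·3.15·111.6671^(-0.57) ≈ 0.0921.
MPK < n+δ = 0.12, so the economy is dynamically inefficient (over-saving).

dynamically inefficient; MPK ≈ 0.09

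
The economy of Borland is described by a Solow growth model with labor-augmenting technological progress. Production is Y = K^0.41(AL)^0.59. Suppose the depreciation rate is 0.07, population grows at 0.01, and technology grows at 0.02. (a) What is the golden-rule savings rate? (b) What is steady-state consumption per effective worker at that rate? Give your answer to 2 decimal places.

(a) s_gold = 0.41; (b) c_gold ≈ 1.57

n + g + δ = 0.01 + 0.02 + 0.07 = 0.1.
For Cobb-Douglas, s_gold equals capital's share: s_gold = 0.41.
At the golden rule the marginal product of capital equals n+g+δ: 0.41·k^(0.41−1) = 0.1. Solving, k_gold = (0.41/0.1)^(1/0.59) ≈ 10.9299.
y_gold = 10.9299^0.41 ≈ 2.6658; c_gold = (1−0.41)·y_gold ≈ 1.5728.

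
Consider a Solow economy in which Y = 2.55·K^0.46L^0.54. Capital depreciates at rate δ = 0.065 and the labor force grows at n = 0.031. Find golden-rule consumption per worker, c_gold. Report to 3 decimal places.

c_gold ≈ 11.612

Break-even investment rate: n + δ = 0.031 + 0.065 = 0.096.
Golden rule sets MPK = n+δ: 0.46·2.55·k^(0.46−1) = 0.096, so k_gold = (0.46·2.55/0.096)^(1/0.54) ≈ 103.0416.
y_gold = 2.55·103.0416^0.46 ≈ 21.5043.
c_gold = y_gold − (n+δ)·k_gold = 21.5043 − 0.096·103.0416 ≈ 11.6123.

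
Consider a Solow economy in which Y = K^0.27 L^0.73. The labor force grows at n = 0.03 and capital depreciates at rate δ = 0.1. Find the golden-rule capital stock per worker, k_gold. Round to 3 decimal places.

Break-even investment rate: n + δ = 0.03 + 0.1 = 0.13.
At the golden rule the marginal product of capital equals n+δ: 0.27·k^(0.27−1) = 0.13. Solving, k_gold = (0.27/0.13)^(1/0.73) ≈ 2.7216.

k_gold ≈ 2.722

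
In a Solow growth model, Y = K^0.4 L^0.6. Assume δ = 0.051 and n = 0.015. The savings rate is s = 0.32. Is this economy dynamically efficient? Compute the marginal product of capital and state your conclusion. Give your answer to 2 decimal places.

Capital per worker breaks even when investment replaces (n + δ)·k; here n + δ = 0.066.
Steady-state k*: s·k^0.4 = 0.066·k gives k* = (0.32/0.066)^(1/0.6) ≈ 13.8892.
MPK = 0.4·13.8892^(-0.6) ≈ 0.0825.
MPK > n+δ = 0.066, so the economy is dynamically efficient (under-saving).

dynamically efficient; MPK ≈ 0.08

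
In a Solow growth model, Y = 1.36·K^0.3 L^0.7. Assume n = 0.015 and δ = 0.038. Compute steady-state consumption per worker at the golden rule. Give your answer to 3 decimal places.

n + δ = 0.015 + 0.038 = 0.053.
Maximizing c = f(k) − (n+δ)·k gives f'(k) = n+δ, i.e. 0.3·1.36·k^(0.3−1) = 0.053, so k_gold = (0.3·1.36/0.053)^(1/0.7) ≈ 18.4613.
y_gold = 1.36·18.4613^0.3 ≈ 3.2615.
c_gold = y_gold − (n+δ)·k_gold = 3.2615 − 0.053·18.4613 ≈ 2.2831.

c_gold ≈ 2.283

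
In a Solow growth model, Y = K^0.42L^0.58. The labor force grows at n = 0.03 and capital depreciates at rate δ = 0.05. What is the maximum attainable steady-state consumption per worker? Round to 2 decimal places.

The effective depreciation rate is n + δ = 0.03 + 0.05 = 0.08.
Golden rule sets MPK = n+δ: 0.42·k^(0.42−1) = 0.08, so k_gold = (0.42/0.08)^(1/0.58) ≈ 17.4443.
y_gold = 17.4443^0.42 ≈ 3.3227.
c_gold = y_gold − (n+δ)·k_gold = 3.3227 − 0.08·17.4443 ≈ 1.9272.

c_gold ≈ 1.93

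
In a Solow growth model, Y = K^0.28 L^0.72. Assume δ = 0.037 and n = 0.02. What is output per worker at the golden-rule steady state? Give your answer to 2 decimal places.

y_gold ≈ 1.86

The effective depreciation rate is n + δ = 0.02 + 0.037 = 0.057.
Maximizing c = f(k) − (n+δ)·k gives f'(k) = n+δ, i.e. 0.28·k^(0.28−1) = 0.057, so k_gold = (0.28/0.057)^(1/0.72) ≈ 9.1225.
Output: y_gold = k_gold^0.28 = 9.1225^0.28 ≈ 1.8571.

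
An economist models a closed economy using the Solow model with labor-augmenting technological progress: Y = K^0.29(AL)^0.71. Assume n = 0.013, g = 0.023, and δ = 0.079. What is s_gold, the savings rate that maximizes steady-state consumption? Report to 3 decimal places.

n + g + δ = 0.013 + 0.023 + 0.079 = 0.115.
At the golden rule MPK = n+g+δ, and in any Cobb-Douglas steady state s = (n+g+δ)·k/y = MPK·k/y = capital's share 0.29.

s_gold = 0.290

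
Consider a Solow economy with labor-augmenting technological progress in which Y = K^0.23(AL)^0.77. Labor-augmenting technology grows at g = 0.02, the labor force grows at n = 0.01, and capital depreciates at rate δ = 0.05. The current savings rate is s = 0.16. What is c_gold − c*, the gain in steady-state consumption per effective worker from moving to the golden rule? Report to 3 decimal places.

The effective depreciation rate is n + g + δ = 0.01 + 0.02 + 0.05 = 0.08.
Current steady state (s = 0.16): k* = (0.16/0.08)^(1/0.77) ≈ 2.4601, y* = 2.4601^0.23 ≈ 1.2300, c* = (1−0.16)·1.2300 ≈ 1.0332.
Golden rule sets MPK = n+g+δ: 0.23·k^(0.23−1) = 0.08, so k_gold = (0.23/0.08)^(1/0.77) ≈ 3.9412.
y_gold = 3.9412^0.23 ≈ 1.3709, c_gold = y_gold − 0.08·k_gold ≈ 1.0556.
Gain: Δc = 1.0556 − 1.0332 ≈ 0.0223.

Δc ≈ 0.022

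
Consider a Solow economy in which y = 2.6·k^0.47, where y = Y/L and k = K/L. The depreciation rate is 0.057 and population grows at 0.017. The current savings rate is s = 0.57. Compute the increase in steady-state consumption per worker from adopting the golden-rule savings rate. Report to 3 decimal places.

Δc ≈ 0.618

The effective depreciation rate is n + δ = 0.017 + 0.057 = 0.074.
Current steady state (s = 0.57): k* = (0.57·2.6/0.074)^(1/0.53) ≈ 285.6802, y* = 2.6·285.6802^0.47 ≈ 37.0883, c* = (1−0.57)·37.0883 ≈ 15.9480.
Maximizing c = f(k) − (n+δ)·k gives f'(k) = n+δ, i.e. 0.47·2.6·k^(0.47−1) = 0.074, so k_gold = (0.47·2.6/0.074)^(1/0.53) ≈ 198.5228.
y_gold = 2.6·198.5228^0.47 ≈ 31.2568, c_gold = y_gold − 0.074·k_gold ≈ 16.5661.
Gain: Δc = 16.5661 − 15.9480 ≈ 0.6181.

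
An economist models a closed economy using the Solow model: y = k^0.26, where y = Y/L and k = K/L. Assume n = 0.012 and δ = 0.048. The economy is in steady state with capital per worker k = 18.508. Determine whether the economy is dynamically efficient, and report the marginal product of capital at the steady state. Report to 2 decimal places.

n + δ = 0.012 + 0.048 = 0.06.
MPK = 0.26·k^(0.26−1) = 0.26·18.508^(-0.74) ≈ 0.0300.
MPK < 0.06, so the economy is dynamically inefficient (over-saving).

dynamically inefficient; MPK ≈ 0.03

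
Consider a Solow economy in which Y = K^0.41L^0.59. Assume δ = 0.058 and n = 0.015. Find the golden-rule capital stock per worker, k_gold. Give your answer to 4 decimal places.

k_gold ≈ 18.6326

Break-even investment rate: n + δ = 0.015 + 0.058 = 0.073.
Maximizing c = f(k) − (n+δ)·k gives f'(k) = n+δ, i.e. 0.41·k^(0.41−1) = 0.073, so k_gold = (0.41/0.073)^(1/0.59) ≈ 18.6326.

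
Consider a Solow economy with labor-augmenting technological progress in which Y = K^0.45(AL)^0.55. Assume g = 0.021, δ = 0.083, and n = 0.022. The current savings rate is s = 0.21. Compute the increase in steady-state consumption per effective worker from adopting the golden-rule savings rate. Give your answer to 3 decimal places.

Δc ≈ 0.359

n + g + δ = 0.022 + 0.021 + 0.083 = 0.126.
Current steady state (s = 0.21): k* = (0.21/0.126)^(1/0.55) ≈ 2.5314, y* = 2.5314^0.45 ≈ 1.5188, c* = (1−0.21)·1.5188 ≈ 1.1999.
Setting f'(k) = n+g+δ gives 0.45·k^(0.45−1) = 0.126, hence k_gold = (0.45/0.126)^(1/0.55) ≈ 10.1197.
y_gold = 10.1197^0.45 ≈ 2.8335, c_gold = y_gold − 0.126·k_gold ≈ 1.5584.
Gain: Δc = 1.5584 − 1.1999 ≈ 0.3585.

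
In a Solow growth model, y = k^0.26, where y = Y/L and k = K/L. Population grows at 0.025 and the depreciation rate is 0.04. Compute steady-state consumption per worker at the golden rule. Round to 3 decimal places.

The effective depreciation rate is n + δ = 0.025 + 0.04 = 0.065.
Golden rule sets MPK = n+δ: 0.26·k^(0.26−1) = 0.065, so k_gold = (0.26/0.065)^(1/0.74) ≈ 6.5102.
y_gold = 6.5102^0.26 ≈ 1.6276.
c_gold = y_gold − (n+δ)·k_gold = 1.6276 − 0.065·6.5102 ≈ 1.2044.

c_gold ≈ 1.204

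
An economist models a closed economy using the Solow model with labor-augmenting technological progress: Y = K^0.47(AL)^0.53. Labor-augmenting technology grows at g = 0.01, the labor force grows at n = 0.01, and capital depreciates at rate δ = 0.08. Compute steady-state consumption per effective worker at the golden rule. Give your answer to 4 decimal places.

Capital per effective worker breaks even when investment replaces (n + g + δ)·k; here n + g + δ = 0.1.
At the golden rule the marginal product of capital equals n+g+δ: 0.47·k^(0.47−1) = 0.1. Solving, k_gold = (0.47/0.1)^(1/0.53) ≈ 18.5400.
y_gold = 18.5400^0.47 ≈ 3.9447.
c_gold = y_gold − (n+g+δ)·k_gold = 3.9447 − 0.1·18.5400 ≈ 2.0907.

c_gold ≈ 2.0907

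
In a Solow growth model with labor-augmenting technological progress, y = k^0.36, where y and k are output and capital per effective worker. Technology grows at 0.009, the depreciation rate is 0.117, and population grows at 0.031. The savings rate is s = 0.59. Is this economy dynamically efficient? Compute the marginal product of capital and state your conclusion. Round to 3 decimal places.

dynamically inefficient; MPK ≈ 0.096

n + g + δ = 0.031 + 0.009 + 0.117 = 0.157.
Steady-state k*: s·k^0.36 = 0.157·k gives k* = (0.59/0.157)^(1/0.64) ≈ 7.9134.
MPK = 0.36·7.9134^(-0.64) ≈ 0.0958.
MPK < n+g+δ = 0.157, so the economy is dynamically inefficient (over-saving).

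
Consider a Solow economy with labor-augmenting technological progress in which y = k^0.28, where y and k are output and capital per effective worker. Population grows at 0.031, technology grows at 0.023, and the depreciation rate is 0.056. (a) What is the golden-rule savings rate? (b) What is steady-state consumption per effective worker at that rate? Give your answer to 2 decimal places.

Capital per effective worker breaks even when investment replaces (n + g + δ)·k; here n + g + δ = 0.11.
For Cobb-Douglas, s_gold equals capital's share: s_gold = 0.28.
At the golden rule the marginal product of capital equals n+g+δ: 0.28·k^(0.28−1) = 0.11. Solving, k_gold = (0.28/0.11)^(1/0.72) ≈ 3.6607.
y_gold = 3.6607^0.28 ≈ 1.4381; c_gold = (1−0.28)·y_gold ≈ 1.0355.

(a) s_gold = 0.28; (b) c_gold ≈ 1.04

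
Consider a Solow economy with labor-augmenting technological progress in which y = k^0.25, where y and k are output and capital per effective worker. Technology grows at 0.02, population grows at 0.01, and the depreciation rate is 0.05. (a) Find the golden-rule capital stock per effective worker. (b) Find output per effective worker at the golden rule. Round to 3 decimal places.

(a) k_gold ≈ 4.569; (b) y_gold ≈ 1.462

n + g + δ = 0.01 + 0.02 + 0.05 = 0.08.
Maximizing c = f(k) − (n+g+δ)·k gives f'(k) = n+g+δ, i.e. 0.25·k^(0.25−1) = 0.08, so k_gold = (0.25/0.08)^(1/0.75) ≈ 4.5688.
y_gold = 4.5688^0.25 ≈ 1.4620.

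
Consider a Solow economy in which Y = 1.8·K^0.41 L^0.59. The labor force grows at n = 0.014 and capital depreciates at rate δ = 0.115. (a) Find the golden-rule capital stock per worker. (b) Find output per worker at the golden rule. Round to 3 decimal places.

(a) k_gold ≈ 19.224; (b) y_gold ≈ 6.048

Capital per worker breaks even when investment replaces (n + δ)·k; here n + δ = 0.129.
Setting f'(k) = n+δ gives 0.41·1.8·k^(0.41−1) = 0.129, hence k_gold = (0.41·1.8/0.129)^(1/0.59) ≈ 19.2239.
y_gold = 1.8·19.2239^0.41 ≈ 6.0485.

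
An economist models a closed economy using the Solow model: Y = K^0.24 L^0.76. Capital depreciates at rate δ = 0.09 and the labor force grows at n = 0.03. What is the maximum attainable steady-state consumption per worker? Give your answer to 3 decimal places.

Break-even investment rate: n + δ = 0.03 + 0.09 = 0.12.
Setting f'(k) = n+δ gives 0.24·k^(0.24−1) = 0.12, hence k_gold = (0.24/0.12)^(1/0.76) ≈ 2.4894.
y_gold = 2.4894^0.24 ≈ 1.2447.
c_gold = y_gold − (n+δ)·k_gold = 1.2447 − 0.12·2.4894 ≈ 0.9460.

c_gold ≈ 0.946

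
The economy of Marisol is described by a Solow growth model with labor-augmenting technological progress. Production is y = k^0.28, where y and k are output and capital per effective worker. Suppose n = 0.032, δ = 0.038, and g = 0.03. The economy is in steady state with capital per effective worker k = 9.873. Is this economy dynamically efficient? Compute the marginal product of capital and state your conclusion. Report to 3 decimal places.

The effective depreciation rate is n + g + δ = 0.032 + 0.03 + 0.038 = 0.1.
MPK = 0.28·k^(0.28−1) = 0.28·9.873^(-0.72) ≈ 0.0538.
MPK < 0.1, so the economy is dynamically inefficient (over-saving).

dynamically inefficient; MPK ≈ 0.054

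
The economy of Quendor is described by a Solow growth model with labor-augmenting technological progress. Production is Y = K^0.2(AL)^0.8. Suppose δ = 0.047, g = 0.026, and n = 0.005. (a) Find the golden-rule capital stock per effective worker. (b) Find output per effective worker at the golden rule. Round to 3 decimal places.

(a) k_gold ≈ 3.245; (b) y_gold ≈ 1.265

Capital per effective worker breaks even when investment replaces (n + g + δ)·k; here n + g + δ = 0.078.
Maximizing c = f(k) − (n+g+δ)·k gives f'(k) = n+g+δ, i.e. 0.2·k^(0.2−1) = 0.078, so k_gold = (0.2/0.078)^(1/0.8) ≈ 3.2447.
y_gold = 3.2447^0.2 ≈ 1.2654.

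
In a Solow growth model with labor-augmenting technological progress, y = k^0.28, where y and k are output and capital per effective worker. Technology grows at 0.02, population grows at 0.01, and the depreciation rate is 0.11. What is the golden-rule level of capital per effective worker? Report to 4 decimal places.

The effective depreciation rate is n + g + δ = 0.01 + 0.02 + 0.11 = 0.14.
Golden rule sets MPK = n+g+δ: 0.28·k^(0.28−1) = 0.14, so k_gold = (0.28/0.14)^(1/0.72) ≈ 2.6188.

k_gold ≈ 2.6188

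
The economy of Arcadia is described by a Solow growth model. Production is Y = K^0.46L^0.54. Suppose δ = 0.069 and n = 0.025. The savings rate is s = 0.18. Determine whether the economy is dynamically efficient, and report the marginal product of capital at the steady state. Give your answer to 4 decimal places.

The effective depreciation rate is n + δ = 0.025 + 0.069 = 0.094.
Steady-state k*: s·k^0.46 = 0.094·k gives k* = (0.18/0.094)^(1/0.54) ≈ 3.3304.
MPK = 0.46·3.3304^(-0.54) ≈ 0.2402.
MPK > n+δ = 0.094, so the economy is dynamically efficient (under-saving).

dynamically efficient; MPK ≈ 0.2402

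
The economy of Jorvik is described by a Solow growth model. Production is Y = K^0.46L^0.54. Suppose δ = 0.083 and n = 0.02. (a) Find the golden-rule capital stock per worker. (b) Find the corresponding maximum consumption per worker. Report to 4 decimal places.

The effective depreciation rate is n + δ = 0.02 + 0.083 = 0.103.
At the golden rule the marginal product of capital equals n+δ: 0.46·k^(0.46−1) = 0.103. Solving, k_gold = (0.46/0.103)^(1/0.54) ≈ 15.9793.
y_gold = 15.9793^0.46 ≈ 3.5780; c_gold = y_gold − 0.103·k_gold ≈ 1.9321.

(a) k_gold ≈ 15.9793; (b) c_gold ≈ 1.9321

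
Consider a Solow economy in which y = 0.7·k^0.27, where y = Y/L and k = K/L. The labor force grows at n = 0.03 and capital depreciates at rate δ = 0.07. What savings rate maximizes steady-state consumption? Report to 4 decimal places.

Capital per worker breaks even when investment replaces (n + δ)·k; here n + δ = 0.1.
At the golden rule MPK = n+δ, and in any Cobb-Douglas steady state s = (n+δ)·k/y = MPK·k/y = capital's share 0.27.

s_gold = 0.2700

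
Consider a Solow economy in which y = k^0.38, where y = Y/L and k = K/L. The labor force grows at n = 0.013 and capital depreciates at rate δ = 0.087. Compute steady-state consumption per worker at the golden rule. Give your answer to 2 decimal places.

c_gold ≈ 1.41

The effective depreciation rate is n + δ = 0.013 + 0.087 = 0.1.
Setting f'(k) = n+δ gives 0.38·k^(0.38−1) = 0.1, hence k_gold = (0.38/0.1)^(1/0.62) ≈ 8.6126.
y_gold = 8.6126^0.38 ≈ 2.2665.
c_gold = y_gold − (n+δ)·k_gold = 2.2665 − 0.1·8.6126 ≈ 1.4052.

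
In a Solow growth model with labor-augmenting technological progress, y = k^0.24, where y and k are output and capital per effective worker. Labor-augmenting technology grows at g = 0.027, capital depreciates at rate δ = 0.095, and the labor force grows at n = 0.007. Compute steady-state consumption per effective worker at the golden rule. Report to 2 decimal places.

c_gold ≈ 0.92

The effective depreciation rate is n + g + δ = 0.007 + 0.027 + 0.095 = 0.129.
Golden rule sets MPK = n+g+δ: 0.24·k^(0.24−1) = 0.129, so k_gold = (0.24/0.129)^(1/0.76) ≈ 2.2634.
y_gold = 2.2634^0.24 ≈ 1.2166.
c_gold = y_gold − (n+g+δ)·k_gold = 1.2166 − 0.129·2.2634 ≈ 0.9246.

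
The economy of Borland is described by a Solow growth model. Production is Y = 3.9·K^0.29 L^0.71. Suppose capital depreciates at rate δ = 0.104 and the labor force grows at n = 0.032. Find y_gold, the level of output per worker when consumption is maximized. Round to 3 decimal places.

y_gold ≈ 9.264

Capital per worker breaks even when investment replaces (n + δ)·k; here n + δ = 0.136.
Maximizing c = f(k) − (n+δ)·k gives f'(k) = n+δ, i.e. 0.29·3.9·k^(0.29−1) = 0.136, so k_gold = (0.29·3.9/0.136)^(1/0.71) ≈ 19.7546.
Output: y_gold = 3.9·k_gold^0.29 = 3.9·19.7546^0.29 ≈ 9.2642.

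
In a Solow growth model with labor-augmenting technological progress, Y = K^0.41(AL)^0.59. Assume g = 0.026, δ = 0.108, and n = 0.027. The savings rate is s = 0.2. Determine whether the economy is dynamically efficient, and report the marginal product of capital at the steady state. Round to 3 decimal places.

dynamically efficient; MPK ≈ 0.330

Break-even investment rate: n + g + δ = 0.027 + 0.026 + 0.108 = 0.161.
Steady-state k*: s·k^0.41 = 0.161·k gives k* = (0.2/0.161)^(1/0.59) ≈ 1.4443.
MPK = 0.41·1.4443^(-0.59) ≈ 0.3300.
MPK > n+g+δ = 0.161, so the economy is dynamically efficient (under-saving).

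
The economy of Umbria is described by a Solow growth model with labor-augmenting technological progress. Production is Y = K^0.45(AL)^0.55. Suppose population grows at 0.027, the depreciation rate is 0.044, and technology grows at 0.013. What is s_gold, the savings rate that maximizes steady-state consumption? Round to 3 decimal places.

Capital per effective worker breaks even when investment replaces (n + g + δ)·k; here n + g + δ = 0.084.
At the golden rule MPK = n+g+δ, and in any Cobb-Douglas steady state s = (n+g+δ)·k/y = MPK·k/y = capital's share 0.45.

s_gold = 0.450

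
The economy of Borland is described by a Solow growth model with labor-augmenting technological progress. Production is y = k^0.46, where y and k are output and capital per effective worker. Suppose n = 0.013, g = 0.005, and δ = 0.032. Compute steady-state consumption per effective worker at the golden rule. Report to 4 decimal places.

c_gold ≈ 3.5760

Break-even investment rate: n + g + δ = 0.013 + 0.005 + 0.032 = 0.05.
At the golden rule the marginal product of capital equals n+g+δ: 0.46·k^(0.46−1) = 0.05. Solving, k_gold = (0.46/0.05)^(1/0.54) ≈ 60.9245.
y_gold = 60.9245^0.46 ≈ 6.6222.
c_gold = y_gold − (n+g+δ)·k_gold = 6.6222 − 0.05·60.9245 ≈ 3.5760.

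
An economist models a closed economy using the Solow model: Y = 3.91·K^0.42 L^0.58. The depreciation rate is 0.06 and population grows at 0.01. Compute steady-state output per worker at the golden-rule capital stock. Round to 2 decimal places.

Break-even investment rate: n + δ = 0.01 + 0.06 = 0.07.
Setting f'(k) = n+δ gives 0.42·3.91·k^(0.42−1) = 0.07, hence k_gold = (0.42·3.91/0.07)^(1/0.58) ≈ 230.4807.
Output: y_gold = 3.91·k_gold^0.42 = 3.91·230.4807^0.42 ≈ 38.4134.

y_gold ≈ 38.41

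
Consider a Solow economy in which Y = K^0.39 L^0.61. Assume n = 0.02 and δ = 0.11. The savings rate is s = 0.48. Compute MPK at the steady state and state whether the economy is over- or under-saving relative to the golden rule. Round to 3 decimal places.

Capital per worker breaks even when investment replaces (n + δ)·k; here n + δ = 0.13.
Steady-state k*: s·k^0.39 = 0.13·k gives k* = (0.48/0.13)^(1/0.61) ≈ 8.5113.
MPK = 0.39·8.5113^(-0.61) ≈ 0.1056.
MPK < n+δ = 0.13, so the economy is dynamically inefficient (over-saving).

over-saving; MPK ≈ 0.106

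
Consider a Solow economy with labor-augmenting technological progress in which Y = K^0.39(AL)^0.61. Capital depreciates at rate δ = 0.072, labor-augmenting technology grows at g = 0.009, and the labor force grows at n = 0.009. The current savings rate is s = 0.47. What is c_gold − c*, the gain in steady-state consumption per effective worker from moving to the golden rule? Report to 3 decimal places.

Δc ≈ 0.033

n + g + δ = 0.009 + 0.009 + 0.072 = 0.09.
Current steady state (s = 0.47): k* = (0.47/0.09)^(1/0.61) ≈ 15.0249, y* = 15.0249^0.39 ≈ 2.8771, c* = (1−0.47)·2.8771 ≈ 1.5249.
Maximizing c = f(k) − (n+g+δ)·k gives f'(k) = n+g+δ, i.e. 0.39·k^(0.39−1) = 0.09, so k_gold = (0.39/0.09)^(1/0.61) ≈ 11.0655.
y_gold = 11.0655^0.39 ≈ 2.5536, c_gold = y_gold − 0.09·k_gold ≈ 1.5577.
Gain: Δc = 1.5577 − 1.5249 ≈ 0.0328.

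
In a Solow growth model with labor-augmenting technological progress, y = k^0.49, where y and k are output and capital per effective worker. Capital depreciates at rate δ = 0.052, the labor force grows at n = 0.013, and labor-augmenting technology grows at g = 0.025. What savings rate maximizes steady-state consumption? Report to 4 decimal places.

The effective depreciation rate is n + g + δ = 0.013 + 0.025 + 0.052 = 0.09.
At the golden rule MPK = n+g+δ, and in any Cobb-Douglas steady state s = (n+g+δ)·k/y = MPK·k/y = capital's share 0.49.

s_gold = 0.4900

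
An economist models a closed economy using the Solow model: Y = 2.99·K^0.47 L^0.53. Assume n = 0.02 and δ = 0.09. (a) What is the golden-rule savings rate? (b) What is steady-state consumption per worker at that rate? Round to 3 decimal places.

(a) s_gold = 0.470; (b) c_gold ≈ 15.173

Break-even investment rate: n + δ = 0.02 + 0.09 = 0.11.
For Cobb-Douglas, s_gold equals capital's share: s_gold = 0.47.
Golden rule sets MPK = n+δ: 0.47·2.99·k^(0.47−1) = 0.11, so k_gold = (0.47·2.99/0.11)^(1/0.53) ≈ 122.3214.
y_gold = 2.99·122.3214^0.47 ≈ 28.6284; c_gold = (1−0.47)·y_gold ≈ 15.1731.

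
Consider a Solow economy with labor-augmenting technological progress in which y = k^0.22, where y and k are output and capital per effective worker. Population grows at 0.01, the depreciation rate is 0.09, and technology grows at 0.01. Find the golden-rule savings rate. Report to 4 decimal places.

s_gold = 0.2200

Capital per effective worker breaks even when investment replaces (n + g + δ)·k; here n + g + δ = 0.11.
At the golden rule MPK = n+g+δ, and in any Cobb-Douglas steady state s = (n+g+δ)·k/y = MPK·k/y = capital's share 0.22.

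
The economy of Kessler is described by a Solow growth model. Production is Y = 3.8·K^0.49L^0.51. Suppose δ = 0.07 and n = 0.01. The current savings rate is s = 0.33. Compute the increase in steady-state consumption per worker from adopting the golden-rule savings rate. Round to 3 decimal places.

n + δ = 0.01 + 0.07 = 0.08.
Current steady state (s = 0.33): k* = (0.33·3.8/0.08)^(1/0.51) ≈ 220.5689, y* = 3.8·220.5689^0.49 ≈ 53.4712, c* = (1−0.33)·53.4712 ≈ 35.8257.
Setting f'(k) = n+δ gives 0.49·3.8·k^(0.49−1) = 0.08, hence k_gold = (0.49·3.8/0.08)^(1/0.51) ≈ 478.8239.
y_gold = 3.8·478.8239^0.49 ≈ 78.1753, c_gold = y_gold − 0.08·k_gold ≈ 39.8694.
Gain: Δc = 39.8694 − 35.8257 ≈ 4.0437.

Δc ≈ 4.044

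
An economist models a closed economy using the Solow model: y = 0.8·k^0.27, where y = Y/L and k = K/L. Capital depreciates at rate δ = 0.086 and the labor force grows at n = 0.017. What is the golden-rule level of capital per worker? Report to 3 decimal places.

Capital per worker breaks even when investment replaces (n + δ)·k; here n + δ = 0.103.
At the golden rule the marginal product of capital equals n+δ: 0.27·0.8·k^(0.27−1) = 0.103. Solving, k_gold = (0.27·0.8/0.103)^(1/0.73) ≈ 2.7578.

k_gold ≈ 2.758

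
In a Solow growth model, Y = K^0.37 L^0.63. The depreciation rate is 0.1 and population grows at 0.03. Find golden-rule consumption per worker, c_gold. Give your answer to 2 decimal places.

c_gold ≈ 1.16

n + δ = 0.03 + 0.1 = 0.13.
Golden rule sets MPK = n+δ: 0.37·k^(0.37−1) = 0.13, so k_gold = (0.37/0.13)^(1/0.63) ≈ 5.2607.
y_gold = 5.2607^0.37 ≈ 1.8484.
c_gold = y_gold − (n+δ)·k_gold = 1.8484 − 0.13·5.2607 ≈ 1.1645.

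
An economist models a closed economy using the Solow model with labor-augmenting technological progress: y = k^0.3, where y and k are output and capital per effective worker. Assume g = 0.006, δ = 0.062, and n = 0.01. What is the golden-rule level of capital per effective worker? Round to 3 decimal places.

The effective depreciation rate is n + g + δ = 0.01 + 0.006 + 0.062 = 0.078.
Setting f'(k) = n+g+δ gives 0.3·k^(0.3−1) = 0.078, hence k_gold = (0.3/0.078)^(1/0.7) ≈ 6.8510.

k_gold ≈ 6.851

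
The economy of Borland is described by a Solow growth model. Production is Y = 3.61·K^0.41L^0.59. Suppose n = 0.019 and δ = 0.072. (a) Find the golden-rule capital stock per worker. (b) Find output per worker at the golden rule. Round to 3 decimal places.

The effective depreciation rate is n + δ = 0.019 + 0.072 = 0.091.
Setting f'(k) = n+δ gives 0.41·3.61·k^(0.41−1) = 0.091, hence k_gold = (0.41·3.61/0.091)^(1/0.59) ≈ 112.9706.
y_gold = 3.61·112.9706^0.41 ≈ 25.0740.

(a) k_gold ≈ 112.971; (b) y_gold ≈ 25.074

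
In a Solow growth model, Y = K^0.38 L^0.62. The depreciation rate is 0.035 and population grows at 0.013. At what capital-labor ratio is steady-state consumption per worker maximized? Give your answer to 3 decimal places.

k_gold ≈ 28.136

The effective depreciation rate is n + δ = 0.013 + 0.035 = 0.048.
At the golden rule the marginal product of capital equals n+δ: 0.38·k^(0.38−1) = 0.048. Solving, k_gold = (0.38/0.048)^(1/0.62) ≈ 28.1360.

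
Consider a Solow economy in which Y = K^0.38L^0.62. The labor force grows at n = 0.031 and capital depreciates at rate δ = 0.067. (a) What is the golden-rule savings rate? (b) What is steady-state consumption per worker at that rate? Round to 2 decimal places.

The effective depreciation rate is n + δ = 0.031 + 0.067 = 0.098.
For Cobb-Douglas, s_gold equals capital's share: s_gold = 0.38.
Maximizing c = f(k) − (n+δ)·k gives f'(k) = n+δ, i.e. 0.38·k^(0.38−1) = 0.098, so k_gold = (0.38/0.098)^(1/0.62) ≈ 8.8979.
y_gold = 8.8979^0.38 ≈ 2.2947; c_gold = (1−0.38)·y_gold ≈ 1.4227.

(a) s_gold = 0.38; (b) c_gold ≈ 1.42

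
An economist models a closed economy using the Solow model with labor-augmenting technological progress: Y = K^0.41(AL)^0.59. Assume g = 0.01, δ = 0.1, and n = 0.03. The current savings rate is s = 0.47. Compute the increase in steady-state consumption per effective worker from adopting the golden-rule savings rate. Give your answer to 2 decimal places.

The effective depreciation rate is n + g + δ = 0.03 + 0.01 + 0.1 = 0.14.
Current steady state (s = 0.47): k* = (0.47/0.14)^(1/0.59) ≈ 7.7889, y* = 7.7889^0.41 ≈ 2.3201, c* = (1−0.47)·2.3201 ≈ 1.2296.
Maximizing c = f(k) − (n+g+δ)·k gives f'(k) = n+g+δ, i.e. 0.41·k^(0.41−1) = 0.14, so k_gold = (0.41/0.14)^(1/0.59) ≈ 6.1793.
y_gold = 6.1793^0.41 ≈ 2.1100, c_gold = y_gold − 0.14·k_gold ≈ 1.2449.
Gain: Δc = 1.2449 − 1.2296 ≈ 0.0153.

Δc ≈ 0.02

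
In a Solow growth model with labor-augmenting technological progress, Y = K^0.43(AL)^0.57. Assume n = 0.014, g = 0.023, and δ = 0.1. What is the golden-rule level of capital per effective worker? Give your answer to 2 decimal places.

k_gold ≈ 7.44

Capital per effective worker breaks even when investment replaces (n + g + δ)·k; here n + g + δ = 0.137.
Setting f'(k) = n+g+δ gives 0.43·k^(0.43−1) = 0.137, hence k_gold = (0.43/0.137)^(1/0.57) ≈ 7.4385.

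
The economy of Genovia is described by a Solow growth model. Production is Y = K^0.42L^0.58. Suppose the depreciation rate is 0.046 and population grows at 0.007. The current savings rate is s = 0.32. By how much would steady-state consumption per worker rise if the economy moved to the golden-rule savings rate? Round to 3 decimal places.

n + δ = 0.007 + 0.046 = 0.053.
Current steady state (s = 0.32): k* = (0.32/0.053)^(1/0.58) ≈ 22.1991, y* = 22.1991^0.42 ≈ 3.6767, c* = (1−0.32)·3.6767 ≈ 2.5002.
At the golden rule the marginal product of capital equals n+δ: 0.42·k^(0.42−1) = 0.053. Solving, k_gold = (0.42/0.053)^(1/0.58) ≈ 35.4776.
y_gold = 35.4776^0.42 ≈ 4.4769, c_gold = y_gold − 0.053·k_gold ≈ 2.5966.
Gain: Δc = 2.5966 − 2.5002 ≈ 0.0965.

Δc ≈ 0.096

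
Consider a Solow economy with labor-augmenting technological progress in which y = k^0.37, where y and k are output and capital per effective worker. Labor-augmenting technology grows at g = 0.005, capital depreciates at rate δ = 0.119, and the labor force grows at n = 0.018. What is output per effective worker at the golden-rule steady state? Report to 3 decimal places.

n + g + δ = 0.018 + 0.005 + 0.119 = 0.142.
Golden rule sets MPK = n+g+δ: 0.37·k^(0.37−1) = 0.142, so k_gold = (0.37/0.142)^(1/0.63) ≈ 4.5728.
Output: y_gold = k_gold^0.37 = 4.5728^0.37 ≈ 1.7550.

y_gold ≈ 1.755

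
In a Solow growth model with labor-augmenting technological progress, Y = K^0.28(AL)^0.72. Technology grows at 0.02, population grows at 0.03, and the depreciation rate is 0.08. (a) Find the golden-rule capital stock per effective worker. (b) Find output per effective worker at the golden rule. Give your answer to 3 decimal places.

Break-even investment rate: n + g + δ = 0.03 + 0.02 + 0.08 = 0.13.
Setting f'(k) = n+g+δ gives 0.28·k^(0.28−1) = 0.13, hence k_gold = (0.28/0.13)^(1/0.72) ≈ 2.9027.
y_gold = 2.9027^0.28 ≈ 1.3477.

(a) k_gold ≈ 2.903; (b) y_gold ≈ 1.348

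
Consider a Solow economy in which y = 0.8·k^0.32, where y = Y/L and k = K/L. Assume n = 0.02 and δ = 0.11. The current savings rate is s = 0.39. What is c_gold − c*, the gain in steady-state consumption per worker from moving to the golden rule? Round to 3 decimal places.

n + δ = 0.02 + 0.11 = 0.13.
Current steady state (s = 0.39): k* = (0.39·0.8/0.13)^(1/0.68) ≈ 3.6235, y* = 0.8·3.6235^0.32 ≈ 1.2078, c* = (1−0.39)·1.2078 ≈ 0.7368.
Golden rule sets MPK = n+δ: 0.32·0.8·k^(0.32−1) = 0.13, so k_gold = (0.32·0.8/0.13)^(1/0.68) ≈ 2.7089.
y_gold = 0.8·2.7089^0.32 ≈ 1.1005, c_gold = y_gold − 0.13·k_gold ≈ 0.7483.
Gain: Δc = 0.7483 − 0.7368 ≈ 0.0115.

Δc ≈ 0.012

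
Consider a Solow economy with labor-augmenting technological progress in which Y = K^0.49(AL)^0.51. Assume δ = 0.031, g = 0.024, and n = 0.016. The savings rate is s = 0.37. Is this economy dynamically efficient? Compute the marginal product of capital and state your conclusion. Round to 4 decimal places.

dynamically efficient; MPK ≈ 0.0940

The effective depreciation rate is n + g + δ = 0.016 + 0.024 + 0.031 = 0.071.
Steady-state k*: s·k^0.49 = 0.071·k gives k* = (0.37/0.071)^(1/0.51) ≈ 25.4549.
MPK = 0.49·25.4549^(-0.51) ≈ 0.0940.
MPK > n+g+δ = 0.071, so the economy is dynamically efficient (under-saving).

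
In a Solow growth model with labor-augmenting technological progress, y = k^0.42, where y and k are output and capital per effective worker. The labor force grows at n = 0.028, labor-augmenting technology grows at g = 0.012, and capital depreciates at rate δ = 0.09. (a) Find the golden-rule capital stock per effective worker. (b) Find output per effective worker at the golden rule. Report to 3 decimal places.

(a) k_gold ≈ 7.553; (b) y_gold ≈ 2.338

The effective depreciation rate is n + g + δ = 0.028 + 0.012 + 0.09 = 0.13.
Setting f'(k) = n+g+δ gives 0.42·k^(0.42−1) = 0.13, hence k_gold = (0.42/0.13)^(1/0.58) ≈ 7.5529.
y_gold = 7.5529^0.42 ≈ 2.3378.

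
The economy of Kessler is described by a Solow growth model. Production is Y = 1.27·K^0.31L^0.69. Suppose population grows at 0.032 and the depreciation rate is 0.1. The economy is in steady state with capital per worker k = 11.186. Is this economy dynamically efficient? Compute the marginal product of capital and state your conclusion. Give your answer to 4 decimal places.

dynamically inefficient; MPK ≈ 0.0744

Break-even investment rate: n + δ = 0.032 + 0.1 = 0.132.
MPK = 0.31·1.27·k^(0.31−1) = 0.31·1.27·11.186^(-0.69) ≈ 0.0744.
MPK < 0.132, so the economy is dynamically inefficient (over-saving).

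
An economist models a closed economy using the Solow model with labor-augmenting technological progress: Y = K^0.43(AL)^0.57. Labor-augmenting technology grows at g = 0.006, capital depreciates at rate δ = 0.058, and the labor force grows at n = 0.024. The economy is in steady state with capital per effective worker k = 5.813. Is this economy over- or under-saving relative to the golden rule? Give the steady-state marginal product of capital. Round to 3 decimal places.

The effective depreciation rate is n + g + δ = 0.024 + 0.006 + 0.058 = 0.088.
MPK = 0.43·k^(0.43−1) = 0.43·5.813^(-0.57) ≈ 0.1577.
MPK > 0.088, so the economy is dynamically efficient (under-saving).

under-saving; MPK ≈ 0.158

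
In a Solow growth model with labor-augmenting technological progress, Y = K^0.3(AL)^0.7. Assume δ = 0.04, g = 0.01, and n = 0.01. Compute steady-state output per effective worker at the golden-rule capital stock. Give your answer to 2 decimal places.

The effective depreciation rate is n + g + δ = 0.01 + 0.01 + 0.04 = 0.06.
Maximizing c = f(k) − (n+g+δ)·k gives f'(k) = n+g+δ, i.e. 0.3·k^(0.3−1) = 0.06, so k_gold = (0.3/0.06)^(1/0.7) ≈ 9.9662.
Output: y_gold = k_gold^0.3 = 9.9662^0.3 ≈ 1.9932.

y_gold ≈ 1.99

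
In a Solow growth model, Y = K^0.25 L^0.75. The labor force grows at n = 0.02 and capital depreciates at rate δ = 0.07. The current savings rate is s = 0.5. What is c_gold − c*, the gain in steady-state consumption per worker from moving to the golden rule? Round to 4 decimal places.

Capital per worker breaks even when investment replaces (n + δ)·k; here n + δ = 0.09.
Current steady state (s = 0.5): k* = (0.5/0.09)^(1/0.75) ≈ 9.8394, y* = 9.8394^0.25 ≈ 1.7711, c* = (1−0.5)·1.7711 ≈ 0.8855.
Setting f'(k) = n+δ gives 0.25·k^(0.25−1) = 0.09, hence k_gold = (0.25/0.09)^(1/0.75) ≈ 3.9048.
y_gold = 3.9048^0.25 ≈ 1.4057, c_gold = y_gold − 0.09·k_gold ≈ 1.0543.
Gain: Δc = 1.0543 − 0.8855 ≈ 0.1687.

Δc ≈ 0.1687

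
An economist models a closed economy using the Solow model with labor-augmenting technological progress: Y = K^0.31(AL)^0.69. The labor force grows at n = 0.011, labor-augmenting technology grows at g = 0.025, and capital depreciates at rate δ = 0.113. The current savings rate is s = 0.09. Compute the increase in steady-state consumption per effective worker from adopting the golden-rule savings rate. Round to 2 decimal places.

Capital per effective worker breaks even when investment replaces (n + g + δ)·k; here n + g + δ = 0.149.
Current steady state (s = 0.09): k* = (0.09/0.149)^(1/0.69) ≈ 0.4816, y* = 0.4816^0.31 ≈ 0.7973, c* = (1−0.09)·0.7973 ≈ 0.7256.
Golden rule sets MPK = n+g+δ: 0.31·k^(0.31−1) = 0.149, so k_gold = (0.31/0.149)^(1/0.69) ≈ 2.8915.
y_gold = 2.8915^0.31 ≈ 1.3898, c_gold = y_gold − 0.149·k_gold ≈ 0.9590.
Gain: Δc = 0.9590 − 0.7256 ≈ 0.2334.

Δc ≈ 0.23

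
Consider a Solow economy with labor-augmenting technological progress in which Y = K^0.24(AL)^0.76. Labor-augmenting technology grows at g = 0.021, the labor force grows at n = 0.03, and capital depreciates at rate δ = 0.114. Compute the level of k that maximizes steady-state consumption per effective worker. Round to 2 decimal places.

The effective depreciation rate is n + g + δ = 0.03 + 0.021 + 0.114 = 0.165.
At the golden rule the marginal product of capital equals n+g+δ: 0.24·k^(0.24−1) = 0.165. Solving, k_gold = (0.24/0.165)^(1/0.76) ≈ 1.6372.

k_gold ≈ 1.64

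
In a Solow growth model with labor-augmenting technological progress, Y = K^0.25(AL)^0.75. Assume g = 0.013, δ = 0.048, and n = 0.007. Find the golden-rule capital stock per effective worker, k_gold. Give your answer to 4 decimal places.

n + g + δ = 0.007 + 0.013 + 0.048 = 0.068.
At the golden rule the marginal product of capital equals n+g+δ: 0.25·k^(0.25−1) = 0.068. Solving, k_gold = (0.25/0.068)^(1/0.75) ≈ 5.6742.

k_gold ≈ 5.6742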